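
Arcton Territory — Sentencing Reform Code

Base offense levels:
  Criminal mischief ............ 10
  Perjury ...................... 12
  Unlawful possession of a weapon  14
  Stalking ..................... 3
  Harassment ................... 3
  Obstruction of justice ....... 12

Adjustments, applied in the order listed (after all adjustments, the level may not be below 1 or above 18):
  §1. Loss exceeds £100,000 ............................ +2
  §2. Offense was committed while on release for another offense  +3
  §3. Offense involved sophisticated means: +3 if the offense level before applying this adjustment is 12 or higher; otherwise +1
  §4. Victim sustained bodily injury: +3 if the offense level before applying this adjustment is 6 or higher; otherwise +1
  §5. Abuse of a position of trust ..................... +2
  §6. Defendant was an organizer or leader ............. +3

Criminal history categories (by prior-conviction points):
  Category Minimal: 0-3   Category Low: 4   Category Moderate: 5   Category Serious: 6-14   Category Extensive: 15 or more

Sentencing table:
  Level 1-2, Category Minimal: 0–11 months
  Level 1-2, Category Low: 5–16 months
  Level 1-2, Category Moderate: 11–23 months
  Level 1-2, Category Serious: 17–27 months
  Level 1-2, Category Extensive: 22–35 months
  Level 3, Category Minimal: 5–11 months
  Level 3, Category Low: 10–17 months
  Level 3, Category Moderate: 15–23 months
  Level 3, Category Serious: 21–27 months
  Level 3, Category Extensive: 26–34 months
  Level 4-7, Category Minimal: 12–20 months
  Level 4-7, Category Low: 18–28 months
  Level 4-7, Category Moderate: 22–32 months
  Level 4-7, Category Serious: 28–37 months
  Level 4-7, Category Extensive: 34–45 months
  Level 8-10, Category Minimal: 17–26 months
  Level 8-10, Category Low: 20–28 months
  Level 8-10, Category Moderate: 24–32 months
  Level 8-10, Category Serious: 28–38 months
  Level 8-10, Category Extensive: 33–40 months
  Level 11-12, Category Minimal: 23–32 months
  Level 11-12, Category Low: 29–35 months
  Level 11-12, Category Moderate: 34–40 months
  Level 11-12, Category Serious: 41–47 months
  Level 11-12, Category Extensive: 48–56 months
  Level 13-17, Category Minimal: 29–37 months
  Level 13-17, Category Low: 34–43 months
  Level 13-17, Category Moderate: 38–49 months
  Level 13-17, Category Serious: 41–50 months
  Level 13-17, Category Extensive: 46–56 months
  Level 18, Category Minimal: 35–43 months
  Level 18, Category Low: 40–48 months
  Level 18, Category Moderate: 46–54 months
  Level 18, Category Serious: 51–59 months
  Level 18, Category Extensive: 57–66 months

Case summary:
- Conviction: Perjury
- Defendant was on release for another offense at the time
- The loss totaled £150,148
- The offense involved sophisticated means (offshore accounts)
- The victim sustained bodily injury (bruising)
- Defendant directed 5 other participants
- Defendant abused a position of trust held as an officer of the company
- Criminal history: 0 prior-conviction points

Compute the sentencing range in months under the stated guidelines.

Base offense level for perjury: 12.
§1 applies: 12 + 2 = 14.
§2 applies: 14 + 3 = 17.
§3 applies (level before this adjustment is 17 ≥ 12, so +3): 17 + 3 = 20.
§4 applies (level before this adjustment is 20 ≥ 6, so +3): 20 + 3 = 23.
§5 applies: 23 + 2 = 25.
§6 applies: 25 + 3 = 28.
Level 28 exceeds the maximum of 18; capped at 18.
Final offense level: 18.
Criminal history: 0 prior points → Category Minimal (0-3).
Level 18 falls in the 18 band.
Grid: Level 18 × Category Minimal = 35-43 months.

35-43 months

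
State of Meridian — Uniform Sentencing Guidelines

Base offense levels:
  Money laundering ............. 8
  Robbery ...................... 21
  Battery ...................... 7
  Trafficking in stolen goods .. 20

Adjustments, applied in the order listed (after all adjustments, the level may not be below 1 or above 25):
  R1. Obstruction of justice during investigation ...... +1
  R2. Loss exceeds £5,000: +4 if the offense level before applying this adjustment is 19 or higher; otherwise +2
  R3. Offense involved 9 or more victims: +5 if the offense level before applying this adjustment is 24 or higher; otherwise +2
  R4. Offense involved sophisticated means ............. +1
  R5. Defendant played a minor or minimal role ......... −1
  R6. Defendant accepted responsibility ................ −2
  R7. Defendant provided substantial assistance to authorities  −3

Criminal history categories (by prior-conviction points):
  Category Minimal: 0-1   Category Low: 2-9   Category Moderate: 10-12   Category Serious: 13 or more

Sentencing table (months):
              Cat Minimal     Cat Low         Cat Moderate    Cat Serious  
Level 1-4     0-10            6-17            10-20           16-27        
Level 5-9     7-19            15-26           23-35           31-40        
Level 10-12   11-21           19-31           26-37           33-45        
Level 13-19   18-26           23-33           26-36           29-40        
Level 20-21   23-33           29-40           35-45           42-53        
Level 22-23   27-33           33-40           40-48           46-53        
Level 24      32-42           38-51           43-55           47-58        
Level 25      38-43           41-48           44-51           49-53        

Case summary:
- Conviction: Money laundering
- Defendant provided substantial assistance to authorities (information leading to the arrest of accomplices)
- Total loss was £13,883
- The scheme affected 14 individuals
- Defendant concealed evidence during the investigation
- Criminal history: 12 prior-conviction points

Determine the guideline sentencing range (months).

26-37 months

Base offense level for money laundering: 8.
R1 applies: 8 + 1 = 9.
R2 applies (level before this adjustment is 9 < 19, so +2): 9 + 2 = 11.
R3 applies (level before this adjustment is 11 < 24, so +2): 11 + 2 = 13.
R5 does not apply.
R7 applies: 13 − 3 = 10.
Final offense level: 10.
Criminal history: 12 prior points → Category Moderate (10-12).
Level 10 falls in the 10-12 band.
Grid: Level 10-12 × Category Moderate = 26-37 months.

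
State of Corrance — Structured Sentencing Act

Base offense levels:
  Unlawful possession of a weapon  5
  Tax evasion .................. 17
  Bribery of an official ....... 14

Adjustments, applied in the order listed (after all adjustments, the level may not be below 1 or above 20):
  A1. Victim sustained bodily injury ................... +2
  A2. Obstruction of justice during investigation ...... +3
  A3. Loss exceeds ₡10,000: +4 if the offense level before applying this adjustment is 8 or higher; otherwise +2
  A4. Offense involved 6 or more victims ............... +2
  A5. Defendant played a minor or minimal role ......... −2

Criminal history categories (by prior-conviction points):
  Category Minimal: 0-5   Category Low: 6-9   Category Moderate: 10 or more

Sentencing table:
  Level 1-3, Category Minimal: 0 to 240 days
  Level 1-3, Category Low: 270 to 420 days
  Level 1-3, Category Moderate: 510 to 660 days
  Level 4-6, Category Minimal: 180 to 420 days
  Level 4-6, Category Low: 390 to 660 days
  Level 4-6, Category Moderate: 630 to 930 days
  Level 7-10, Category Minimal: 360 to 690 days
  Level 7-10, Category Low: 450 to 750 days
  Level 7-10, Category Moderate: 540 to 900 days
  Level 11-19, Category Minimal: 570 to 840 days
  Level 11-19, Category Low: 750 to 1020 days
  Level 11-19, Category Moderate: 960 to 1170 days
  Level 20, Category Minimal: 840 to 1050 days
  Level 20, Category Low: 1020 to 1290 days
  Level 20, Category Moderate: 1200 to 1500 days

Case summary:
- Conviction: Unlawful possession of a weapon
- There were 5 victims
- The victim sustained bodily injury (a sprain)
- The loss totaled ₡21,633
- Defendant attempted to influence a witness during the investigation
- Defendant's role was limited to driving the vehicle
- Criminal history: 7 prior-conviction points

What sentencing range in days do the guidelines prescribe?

Base offense level for unlawful possession of a weapon: 5.
A1 applies: 5 + 2 = 7.
A2 applies: 7 + 3 = 10.
A3 applies (level before this adjustment is 10 ≥ 8, so +4): 10 + 4 = 14.
A4 does not apply.
A5 applies: 14 − 2 = 12.
Final offense level: 12.
Criminal history: 7 prior points → Category Low (6-9).
Level 12 falls in the 11-19 band.
Grid: Level 11-19 × Category Low = 750-1020 days.

750-1020 days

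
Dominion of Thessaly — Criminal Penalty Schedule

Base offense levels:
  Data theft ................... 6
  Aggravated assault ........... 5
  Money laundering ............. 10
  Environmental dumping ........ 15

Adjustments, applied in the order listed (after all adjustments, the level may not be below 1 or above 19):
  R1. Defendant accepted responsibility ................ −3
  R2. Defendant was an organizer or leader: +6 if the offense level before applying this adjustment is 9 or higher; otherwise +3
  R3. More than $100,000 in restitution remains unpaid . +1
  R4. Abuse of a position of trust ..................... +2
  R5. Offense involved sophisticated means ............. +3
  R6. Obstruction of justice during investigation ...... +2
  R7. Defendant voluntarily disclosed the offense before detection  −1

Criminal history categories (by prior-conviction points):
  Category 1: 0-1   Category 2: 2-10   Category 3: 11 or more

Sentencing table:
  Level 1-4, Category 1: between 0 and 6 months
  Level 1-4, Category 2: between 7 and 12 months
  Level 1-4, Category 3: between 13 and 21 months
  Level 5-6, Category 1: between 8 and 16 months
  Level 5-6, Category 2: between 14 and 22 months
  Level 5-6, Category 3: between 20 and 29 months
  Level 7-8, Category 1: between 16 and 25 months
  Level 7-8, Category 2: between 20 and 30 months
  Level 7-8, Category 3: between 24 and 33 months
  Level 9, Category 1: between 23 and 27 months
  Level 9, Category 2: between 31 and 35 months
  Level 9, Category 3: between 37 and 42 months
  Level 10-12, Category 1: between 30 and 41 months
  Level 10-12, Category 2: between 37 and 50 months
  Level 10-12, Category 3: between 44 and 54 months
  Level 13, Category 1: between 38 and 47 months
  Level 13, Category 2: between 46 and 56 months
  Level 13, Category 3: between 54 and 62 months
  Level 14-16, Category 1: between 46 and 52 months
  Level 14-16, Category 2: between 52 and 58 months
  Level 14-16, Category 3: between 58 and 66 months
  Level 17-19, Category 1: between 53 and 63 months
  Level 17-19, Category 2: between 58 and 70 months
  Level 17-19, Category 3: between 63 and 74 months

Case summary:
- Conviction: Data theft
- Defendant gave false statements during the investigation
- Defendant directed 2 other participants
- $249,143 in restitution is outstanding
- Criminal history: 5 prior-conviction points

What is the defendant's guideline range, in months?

Base offense level for data theft: 6.
R1 does not apply.
R2 applies (level before this adjustment is 6 < 9, so +3): 6 + 3 = 9.
R3 applies: 9 + 1 = 10.
R4 does not apply.
R5 does not apply.
R6 applies: 10 + 2 = 12.
R7 does not apply.
Final offense level: 12.
Criminal history: 5 prior points → Category 2 (2-10).
Level 12 falls in the 10-12 band.
Grid: Level 10-12 × Category 2 = 37-50 months.

37-50 months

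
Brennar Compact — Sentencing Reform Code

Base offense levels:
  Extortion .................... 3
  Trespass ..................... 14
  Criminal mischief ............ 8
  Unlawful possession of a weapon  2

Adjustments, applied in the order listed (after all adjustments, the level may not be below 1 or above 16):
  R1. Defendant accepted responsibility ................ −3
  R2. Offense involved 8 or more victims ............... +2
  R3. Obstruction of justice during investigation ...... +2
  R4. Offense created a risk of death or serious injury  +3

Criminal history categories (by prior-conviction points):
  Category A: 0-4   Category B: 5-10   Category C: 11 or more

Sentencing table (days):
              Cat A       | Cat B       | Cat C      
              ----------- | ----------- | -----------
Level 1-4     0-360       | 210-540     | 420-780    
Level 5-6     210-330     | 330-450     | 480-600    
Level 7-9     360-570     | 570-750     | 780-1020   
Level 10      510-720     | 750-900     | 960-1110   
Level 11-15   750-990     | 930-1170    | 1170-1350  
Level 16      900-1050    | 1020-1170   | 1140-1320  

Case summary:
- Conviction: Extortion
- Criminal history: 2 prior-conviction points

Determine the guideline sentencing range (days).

Base offense level for extortion: 3.
Final offense level: 3.
Criminal history: 2 prior points → Category A (0-4).
Level 3 falls in the 1-4 band.
Grid: Level 1-4 × Category A = 0-360 days.

0-360 days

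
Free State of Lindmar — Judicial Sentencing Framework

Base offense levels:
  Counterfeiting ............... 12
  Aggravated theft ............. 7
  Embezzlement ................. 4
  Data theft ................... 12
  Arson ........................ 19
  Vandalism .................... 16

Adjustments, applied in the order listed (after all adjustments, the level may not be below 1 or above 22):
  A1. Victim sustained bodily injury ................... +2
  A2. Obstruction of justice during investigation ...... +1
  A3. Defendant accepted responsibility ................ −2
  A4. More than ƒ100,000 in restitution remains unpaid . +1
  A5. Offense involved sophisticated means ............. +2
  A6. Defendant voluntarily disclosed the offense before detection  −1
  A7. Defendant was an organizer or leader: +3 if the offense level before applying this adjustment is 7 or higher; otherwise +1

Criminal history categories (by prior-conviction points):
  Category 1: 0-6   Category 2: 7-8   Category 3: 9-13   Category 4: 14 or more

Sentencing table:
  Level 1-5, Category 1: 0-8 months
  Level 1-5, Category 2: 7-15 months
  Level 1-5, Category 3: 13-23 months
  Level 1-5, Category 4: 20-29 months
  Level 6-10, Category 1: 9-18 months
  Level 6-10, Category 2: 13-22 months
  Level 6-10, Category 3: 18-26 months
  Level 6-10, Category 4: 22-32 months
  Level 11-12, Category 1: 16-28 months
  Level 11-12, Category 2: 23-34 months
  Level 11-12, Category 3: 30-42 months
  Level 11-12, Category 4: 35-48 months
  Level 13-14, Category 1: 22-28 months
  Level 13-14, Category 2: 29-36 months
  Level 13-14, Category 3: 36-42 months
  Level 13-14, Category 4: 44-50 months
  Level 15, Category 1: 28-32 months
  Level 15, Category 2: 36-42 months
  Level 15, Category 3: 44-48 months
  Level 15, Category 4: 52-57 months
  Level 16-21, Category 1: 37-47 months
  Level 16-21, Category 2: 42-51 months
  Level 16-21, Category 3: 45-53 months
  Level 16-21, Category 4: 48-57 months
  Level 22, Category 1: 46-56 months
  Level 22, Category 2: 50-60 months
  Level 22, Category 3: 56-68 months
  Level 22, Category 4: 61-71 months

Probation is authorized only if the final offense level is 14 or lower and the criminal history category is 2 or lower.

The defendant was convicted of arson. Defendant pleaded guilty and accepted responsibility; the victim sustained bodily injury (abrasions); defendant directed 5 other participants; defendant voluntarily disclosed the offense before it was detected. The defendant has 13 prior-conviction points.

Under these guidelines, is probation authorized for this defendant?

Base offense level for arson: 19.
A1 applies: 19 + 2 = 21.
A2 does not apply.
A3 applies: 21 − 2 = 19.
A4 does not apply.
A5 does not apply.
A6 applies: 19 − 1 = 18.
A7 applies (level before this adjustment is 18 ≥ 7, so +3): 18 + 3 = 21.
Final offense level: 21.
Criminal history: 13 prior points → Category 3 (9-13).
Level 21 falls in the 16-21 band.
Grid: Level 16-21 × Category 3 = 45-53 months.
Probation check: level 21 > 14 and category 3 > 2 → not eligible.

No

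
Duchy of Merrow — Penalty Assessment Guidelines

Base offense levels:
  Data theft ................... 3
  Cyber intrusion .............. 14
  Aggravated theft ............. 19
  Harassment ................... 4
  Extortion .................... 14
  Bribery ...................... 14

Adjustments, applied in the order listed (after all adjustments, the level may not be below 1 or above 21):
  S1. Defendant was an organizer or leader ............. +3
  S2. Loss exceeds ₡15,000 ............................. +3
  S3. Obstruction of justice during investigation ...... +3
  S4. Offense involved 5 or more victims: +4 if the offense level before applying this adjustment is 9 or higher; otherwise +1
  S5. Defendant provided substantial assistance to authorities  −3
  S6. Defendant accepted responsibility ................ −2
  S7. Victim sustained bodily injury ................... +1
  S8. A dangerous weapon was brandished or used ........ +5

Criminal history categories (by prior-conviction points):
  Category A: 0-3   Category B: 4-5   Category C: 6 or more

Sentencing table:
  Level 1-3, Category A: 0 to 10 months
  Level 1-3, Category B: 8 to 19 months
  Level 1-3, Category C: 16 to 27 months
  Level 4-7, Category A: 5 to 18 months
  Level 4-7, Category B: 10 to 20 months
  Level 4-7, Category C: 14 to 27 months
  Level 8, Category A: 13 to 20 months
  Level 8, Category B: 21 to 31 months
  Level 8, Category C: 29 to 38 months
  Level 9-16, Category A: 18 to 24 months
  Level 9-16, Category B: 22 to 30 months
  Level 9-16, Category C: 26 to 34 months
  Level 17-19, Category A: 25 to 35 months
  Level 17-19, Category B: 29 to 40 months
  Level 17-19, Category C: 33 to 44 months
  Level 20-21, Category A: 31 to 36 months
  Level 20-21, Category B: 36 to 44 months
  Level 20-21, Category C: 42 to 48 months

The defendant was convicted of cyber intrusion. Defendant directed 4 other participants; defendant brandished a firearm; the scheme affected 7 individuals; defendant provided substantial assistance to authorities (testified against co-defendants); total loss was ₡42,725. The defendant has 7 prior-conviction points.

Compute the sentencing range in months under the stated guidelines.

Base offense level for cyber intrusion: 14.
S1 applies: 14 + 3 = 17.
S2 applies: 17 + 3 = 20.
S4 applies (level before this adjustment is 20 ≥ 9, so +4): 20 + 4 = 24.
S5 applies: 24 − 3 = 21.
S6 does not apply.
S8 applies: 21 + 5 = 26.
Level 26 exceeds the maximum of 21; capped at 21.
Final offense level: 21.
Criminal history: 7 prior points → Category C (6+).
Level 21 falls in the 20-21 band.
Grid: Level 20-21 × Category C = 42-48 months.

42-48 months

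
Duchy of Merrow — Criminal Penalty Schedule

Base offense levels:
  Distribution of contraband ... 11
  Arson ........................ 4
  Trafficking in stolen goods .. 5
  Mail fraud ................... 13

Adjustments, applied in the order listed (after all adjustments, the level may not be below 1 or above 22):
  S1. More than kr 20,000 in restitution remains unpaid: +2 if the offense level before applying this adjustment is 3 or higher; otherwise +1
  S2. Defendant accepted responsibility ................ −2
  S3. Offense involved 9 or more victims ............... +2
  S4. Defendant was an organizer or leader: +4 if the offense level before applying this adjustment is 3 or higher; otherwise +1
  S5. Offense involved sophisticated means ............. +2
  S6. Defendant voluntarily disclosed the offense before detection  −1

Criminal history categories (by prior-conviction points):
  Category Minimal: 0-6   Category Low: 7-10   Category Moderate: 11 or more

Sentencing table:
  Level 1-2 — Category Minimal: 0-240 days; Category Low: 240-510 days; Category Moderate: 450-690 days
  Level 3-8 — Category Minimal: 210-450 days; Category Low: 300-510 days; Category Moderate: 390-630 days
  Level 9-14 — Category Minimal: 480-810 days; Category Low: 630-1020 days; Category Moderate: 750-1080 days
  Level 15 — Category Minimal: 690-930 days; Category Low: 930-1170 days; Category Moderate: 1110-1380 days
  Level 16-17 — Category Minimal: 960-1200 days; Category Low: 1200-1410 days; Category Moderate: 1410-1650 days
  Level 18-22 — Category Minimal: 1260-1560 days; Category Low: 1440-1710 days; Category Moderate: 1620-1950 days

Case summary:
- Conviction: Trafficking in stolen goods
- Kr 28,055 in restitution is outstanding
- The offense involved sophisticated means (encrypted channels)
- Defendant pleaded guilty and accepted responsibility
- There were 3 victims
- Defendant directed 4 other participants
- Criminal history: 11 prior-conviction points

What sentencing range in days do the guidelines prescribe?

Base offense level for trafficking in stolen goods: 5.
S1 applies (level before this adjustment is 5 ≥ 3, so +2): 5 + 2 = 7.
S2 applies: 7 − 2 = 5.
S4 applies (level before this adjustment is 5 ≥ 3, so +4): 5 + 4 = 9.
S5 applies: 9 + 2 = 11.
Final offense level: 11.
Criminal history: 11 prior points → Category Moderate (11+).
Level 11 falls in the 9-14 band.
Grid: Level 9-14 × Category Moderate = 750-1080 days.

750-1080 days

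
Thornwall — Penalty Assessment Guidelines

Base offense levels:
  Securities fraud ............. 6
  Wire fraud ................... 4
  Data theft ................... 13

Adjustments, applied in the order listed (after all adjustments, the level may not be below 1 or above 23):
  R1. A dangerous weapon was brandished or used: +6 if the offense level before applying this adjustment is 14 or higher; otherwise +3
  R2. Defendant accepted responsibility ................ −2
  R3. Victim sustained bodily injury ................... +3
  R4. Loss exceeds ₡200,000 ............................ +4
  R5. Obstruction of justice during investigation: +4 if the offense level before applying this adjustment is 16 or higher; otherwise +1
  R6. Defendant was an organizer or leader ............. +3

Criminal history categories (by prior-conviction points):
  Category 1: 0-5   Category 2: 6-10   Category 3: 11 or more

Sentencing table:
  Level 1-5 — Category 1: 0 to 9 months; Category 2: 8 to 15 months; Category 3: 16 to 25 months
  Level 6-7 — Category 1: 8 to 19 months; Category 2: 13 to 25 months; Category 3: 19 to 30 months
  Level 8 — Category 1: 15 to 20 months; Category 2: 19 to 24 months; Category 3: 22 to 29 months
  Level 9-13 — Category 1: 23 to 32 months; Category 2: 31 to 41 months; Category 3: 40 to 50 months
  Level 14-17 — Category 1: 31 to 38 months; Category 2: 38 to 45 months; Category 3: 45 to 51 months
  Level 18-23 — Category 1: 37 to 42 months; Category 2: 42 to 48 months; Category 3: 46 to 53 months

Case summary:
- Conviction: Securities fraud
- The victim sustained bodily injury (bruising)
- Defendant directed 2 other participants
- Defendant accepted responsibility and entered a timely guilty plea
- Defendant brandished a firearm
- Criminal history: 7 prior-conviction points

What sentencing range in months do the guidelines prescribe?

Base offense level for securities fraud: 6.
R1 applies (level before this adjustment is 6 < 14, so +3): 6 + 3 = 9.
R2 applies: 9 − 2 = 7.
R3 applies: 7 + 3 = 10.
R4 does not apply.
R5 does not apply.
R6 applies: 10 + 3 = 13.
Final offense level: 13.
Criminal history: 7 prior points → Category 2 (6-10).
Level 13 falls in the 9-13 band.
Grid: Level 9-13 × Category 2 = 31-41 months.

31-41 months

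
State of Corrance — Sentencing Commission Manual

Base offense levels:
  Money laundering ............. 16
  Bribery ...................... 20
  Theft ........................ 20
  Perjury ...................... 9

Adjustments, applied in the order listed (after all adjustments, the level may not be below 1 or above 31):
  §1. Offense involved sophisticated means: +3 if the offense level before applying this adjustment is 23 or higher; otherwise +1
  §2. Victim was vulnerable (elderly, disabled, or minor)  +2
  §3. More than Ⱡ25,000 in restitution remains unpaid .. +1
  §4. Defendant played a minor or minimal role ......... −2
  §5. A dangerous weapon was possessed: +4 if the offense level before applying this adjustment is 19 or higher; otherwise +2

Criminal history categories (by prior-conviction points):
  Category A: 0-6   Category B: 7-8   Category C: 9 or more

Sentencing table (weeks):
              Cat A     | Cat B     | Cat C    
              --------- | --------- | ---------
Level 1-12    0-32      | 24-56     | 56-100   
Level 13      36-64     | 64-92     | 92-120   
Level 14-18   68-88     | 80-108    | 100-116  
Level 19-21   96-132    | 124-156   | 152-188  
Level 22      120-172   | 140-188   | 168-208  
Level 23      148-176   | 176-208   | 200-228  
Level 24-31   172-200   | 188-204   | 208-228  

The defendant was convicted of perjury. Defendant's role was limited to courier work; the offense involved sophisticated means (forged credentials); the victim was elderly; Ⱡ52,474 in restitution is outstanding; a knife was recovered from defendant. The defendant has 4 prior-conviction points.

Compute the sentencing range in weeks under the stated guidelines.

36-64 weeks

Base offense level for perjury: 9.
§1 applies (level before this adjustment is 9 < 23, so +1): 9 + 1 = 10.
§2 applies: 10 + 2 = 12.
§3 applies: 12 + 1 = 13.
§4 applies: 13 − 2 = 11.
§5 applies (level before this adjustment is 11 < 19, so +2): 11 + 2 = 13.
Final offense level: 13.
Criminal history: 4 prior points → Category A (0-6).
Level 13 falls in the 13 band.
Grid: Level 13 × Category A = 36-64 weeks.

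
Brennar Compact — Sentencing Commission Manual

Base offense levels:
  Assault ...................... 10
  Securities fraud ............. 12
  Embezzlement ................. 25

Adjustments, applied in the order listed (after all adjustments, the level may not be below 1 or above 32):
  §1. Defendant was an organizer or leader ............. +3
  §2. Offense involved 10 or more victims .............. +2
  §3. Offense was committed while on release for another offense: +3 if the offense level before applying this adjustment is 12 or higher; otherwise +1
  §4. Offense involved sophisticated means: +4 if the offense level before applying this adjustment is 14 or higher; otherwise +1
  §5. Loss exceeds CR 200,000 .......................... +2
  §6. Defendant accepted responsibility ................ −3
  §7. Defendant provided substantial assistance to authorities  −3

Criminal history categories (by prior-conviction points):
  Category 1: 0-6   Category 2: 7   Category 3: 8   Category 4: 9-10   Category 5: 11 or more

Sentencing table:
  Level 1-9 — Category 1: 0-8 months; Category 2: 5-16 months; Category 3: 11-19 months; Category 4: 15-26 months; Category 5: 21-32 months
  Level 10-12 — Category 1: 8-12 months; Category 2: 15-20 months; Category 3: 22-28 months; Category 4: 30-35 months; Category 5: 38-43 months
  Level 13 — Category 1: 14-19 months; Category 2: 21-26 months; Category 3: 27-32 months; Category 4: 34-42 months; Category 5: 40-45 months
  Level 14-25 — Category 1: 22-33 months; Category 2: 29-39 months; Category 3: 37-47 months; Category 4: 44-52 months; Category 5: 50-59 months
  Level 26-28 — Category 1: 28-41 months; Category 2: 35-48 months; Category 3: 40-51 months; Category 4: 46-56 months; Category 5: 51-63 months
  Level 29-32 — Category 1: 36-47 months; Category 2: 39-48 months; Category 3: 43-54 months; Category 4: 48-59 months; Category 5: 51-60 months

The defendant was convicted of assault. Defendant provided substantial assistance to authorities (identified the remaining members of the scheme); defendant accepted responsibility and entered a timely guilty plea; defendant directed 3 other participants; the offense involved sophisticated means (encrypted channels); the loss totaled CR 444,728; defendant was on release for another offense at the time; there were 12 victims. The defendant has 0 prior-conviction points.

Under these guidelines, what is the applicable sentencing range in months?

Base offense level for assault: 10.
§1 applies: 10 + 3 = 13.
§2 applies: 13 + 2 = 15.
§3 applies (level before this adjustment is 15 ≥ 12, so +3): 15 + 3 = 18.
§4 applies (level before this adjustment is 18 ≥ 14, so +4): 18 + 4 = 22.
§5 applies: 22 + 2 = 24.
§6 applies: 24 − 3 = 21.
§7 applies: 21 − 3 = 18.
Final offense level: 18.
Criminal history: 0 prior points → Category 1 (0-6).
Level 18 falls in the 14-25 band.
Grid: Level 14-25 × Category 1 = 22-33 months.

22-33 months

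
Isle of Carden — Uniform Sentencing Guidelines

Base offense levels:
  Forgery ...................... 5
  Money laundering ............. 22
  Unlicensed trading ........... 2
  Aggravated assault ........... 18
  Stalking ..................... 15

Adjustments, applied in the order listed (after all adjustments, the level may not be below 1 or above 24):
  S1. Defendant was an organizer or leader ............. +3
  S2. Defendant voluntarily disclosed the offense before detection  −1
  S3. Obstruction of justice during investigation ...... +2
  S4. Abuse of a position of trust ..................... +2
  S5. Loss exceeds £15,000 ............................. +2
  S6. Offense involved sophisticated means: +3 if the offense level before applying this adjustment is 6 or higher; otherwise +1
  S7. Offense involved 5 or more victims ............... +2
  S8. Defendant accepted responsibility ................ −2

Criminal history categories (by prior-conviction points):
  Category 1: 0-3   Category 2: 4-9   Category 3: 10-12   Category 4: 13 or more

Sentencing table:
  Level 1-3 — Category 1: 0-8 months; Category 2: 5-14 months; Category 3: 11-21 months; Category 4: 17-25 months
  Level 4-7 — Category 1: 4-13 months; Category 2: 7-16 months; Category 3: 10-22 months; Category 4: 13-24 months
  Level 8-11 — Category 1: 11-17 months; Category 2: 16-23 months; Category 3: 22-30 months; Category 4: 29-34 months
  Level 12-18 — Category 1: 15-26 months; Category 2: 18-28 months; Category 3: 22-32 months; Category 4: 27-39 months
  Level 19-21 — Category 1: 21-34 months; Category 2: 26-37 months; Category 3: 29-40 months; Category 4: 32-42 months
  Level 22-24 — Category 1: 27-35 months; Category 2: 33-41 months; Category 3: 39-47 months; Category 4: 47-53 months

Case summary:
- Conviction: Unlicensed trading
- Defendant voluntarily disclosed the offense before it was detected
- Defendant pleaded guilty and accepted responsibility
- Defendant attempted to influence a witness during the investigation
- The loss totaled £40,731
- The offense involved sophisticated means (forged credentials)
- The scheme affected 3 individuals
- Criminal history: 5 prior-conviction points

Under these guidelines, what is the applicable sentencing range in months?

7-16 months

Base offense level for unlicensed trading: 2.
S2 applies: 2 − 1 = 1.
S3 applies: 1 + 2 = 3.
S5 applies: 3 + 2 = 5.
S6 applies (level before this adjustment is 5 < 6, so +1): 5 + 1 = 6.
S7 does not apply.
S8 applies: 6 − 2 = 4.
Final offense level: 4.
Criminal history: 5 prior points → Category 2 (4-9).
Level 4 falls in the 4-7 band.
Grid: Level 4-7 × Category 2 = 7-16 months.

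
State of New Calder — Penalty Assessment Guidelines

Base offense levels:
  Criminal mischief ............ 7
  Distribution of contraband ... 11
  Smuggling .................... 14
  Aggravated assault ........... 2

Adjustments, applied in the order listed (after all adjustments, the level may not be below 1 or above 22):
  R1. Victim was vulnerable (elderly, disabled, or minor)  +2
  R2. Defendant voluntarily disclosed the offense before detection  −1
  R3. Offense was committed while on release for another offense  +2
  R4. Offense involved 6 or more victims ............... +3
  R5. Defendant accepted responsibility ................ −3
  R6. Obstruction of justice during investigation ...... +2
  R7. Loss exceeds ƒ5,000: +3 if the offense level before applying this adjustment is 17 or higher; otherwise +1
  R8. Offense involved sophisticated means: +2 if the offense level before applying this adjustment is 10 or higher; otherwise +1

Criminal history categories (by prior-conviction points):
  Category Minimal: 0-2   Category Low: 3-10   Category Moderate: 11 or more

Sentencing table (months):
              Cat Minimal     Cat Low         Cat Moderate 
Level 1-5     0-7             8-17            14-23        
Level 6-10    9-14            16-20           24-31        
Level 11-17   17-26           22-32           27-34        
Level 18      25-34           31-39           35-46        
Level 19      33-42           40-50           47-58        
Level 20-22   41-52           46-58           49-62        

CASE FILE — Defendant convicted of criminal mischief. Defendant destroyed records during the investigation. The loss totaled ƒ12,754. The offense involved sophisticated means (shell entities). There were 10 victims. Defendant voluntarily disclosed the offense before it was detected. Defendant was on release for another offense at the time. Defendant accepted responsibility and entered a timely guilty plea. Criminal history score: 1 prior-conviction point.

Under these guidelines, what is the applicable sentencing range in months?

17-26 months

Base offense level for criminal mischief: 7.
R1 does not apply.
R2 applies: 7 − 1 = 6.
R3 applies: 6 + 2 = 8.
R4 applies: 8 + 3 = 11.
R5 applies: 11 − 3 = 8.
R6 applies: 8 + 2 = 10.
R7 applies (level before this adjustment is 10 < 17, so +1): 10 + 1 = 11.
R8 applies (level before this adjustment is 11 ≥ 10, so +2): 11 + 2 = 13.
Final offense level: 13.
Criminal history: 1 prior point → Category Minimal (0-2).
Level 13 falls in the 11-17 band.
Grid: Level 11-17 × Category Minimal = 17-26 months.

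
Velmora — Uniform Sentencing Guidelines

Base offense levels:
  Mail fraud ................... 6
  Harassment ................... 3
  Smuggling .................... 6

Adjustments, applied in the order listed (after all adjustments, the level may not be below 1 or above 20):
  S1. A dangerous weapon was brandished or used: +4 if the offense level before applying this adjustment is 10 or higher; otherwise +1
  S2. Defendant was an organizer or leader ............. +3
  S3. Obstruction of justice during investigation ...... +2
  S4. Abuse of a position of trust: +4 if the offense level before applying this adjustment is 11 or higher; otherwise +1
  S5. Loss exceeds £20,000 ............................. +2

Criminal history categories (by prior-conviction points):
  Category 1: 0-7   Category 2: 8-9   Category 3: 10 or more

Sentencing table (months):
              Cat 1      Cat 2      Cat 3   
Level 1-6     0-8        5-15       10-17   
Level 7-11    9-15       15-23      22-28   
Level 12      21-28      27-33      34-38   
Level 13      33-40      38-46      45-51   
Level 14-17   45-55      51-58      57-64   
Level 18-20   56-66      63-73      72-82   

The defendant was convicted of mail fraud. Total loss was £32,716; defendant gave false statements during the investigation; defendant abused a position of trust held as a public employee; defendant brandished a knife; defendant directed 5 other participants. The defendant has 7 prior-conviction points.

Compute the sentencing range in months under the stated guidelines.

56-66 months

Base offense level for mail fraud: 6.
S1 applies (level before this adjustment is 6 < 10, so +1): 6 + 1 = 7.
S2 applies: 7 + 3 = 10.
S3 applies: 10 + 2 = 12.
S4 applies (level before this adjustment is 12 ≥ 11, so +4): 12 + 4 = 16.
S5 applies: 16 + 2 = 18.
Final offense level: 18.
Criminal history: 7 prior points → Category 1 (0-7).
Level 18 falls in the 18-20 band.
Grid: Level 18-20 × Category 1 = 56-66 months.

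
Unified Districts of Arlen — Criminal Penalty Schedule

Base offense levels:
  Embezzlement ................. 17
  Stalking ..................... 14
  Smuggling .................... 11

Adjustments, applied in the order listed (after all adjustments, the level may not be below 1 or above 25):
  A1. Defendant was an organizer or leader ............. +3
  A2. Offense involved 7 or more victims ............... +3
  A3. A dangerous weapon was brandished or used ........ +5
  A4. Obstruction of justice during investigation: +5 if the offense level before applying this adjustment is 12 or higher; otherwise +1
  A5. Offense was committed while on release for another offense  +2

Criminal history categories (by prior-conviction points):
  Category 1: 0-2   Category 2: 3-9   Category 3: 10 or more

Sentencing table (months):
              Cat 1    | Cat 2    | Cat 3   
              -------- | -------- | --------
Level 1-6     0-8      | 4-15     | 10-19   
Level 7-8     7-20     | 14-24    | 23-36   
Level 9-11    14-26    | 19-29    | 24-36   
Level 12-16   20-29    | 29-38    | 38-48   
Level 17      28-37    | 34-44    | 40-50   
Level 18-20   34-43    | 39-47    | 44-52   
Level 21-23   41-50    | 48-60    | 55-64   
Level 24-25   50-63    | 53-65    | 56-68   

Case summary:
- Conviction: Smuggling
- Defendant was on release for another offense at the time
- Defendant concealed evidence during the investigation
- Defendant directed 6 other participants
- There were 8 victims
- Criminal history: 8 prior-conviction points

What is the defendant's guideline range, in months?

53-65 months

Base offense level for smuggling: 11.
A1 applies: 11 + 3 = 14.
A2 applies: 14 + 3 = 17.
A3 does not apply.
A4 applies (level before this adjustment is 17 ≥ 12, so +5): 17 + 5 = 22.
A5 applies: 22 + 2 = 24.
Final offense level: 24.
Criminal history: 8 prior points → Category 2 (3-9).
Level 24 falls in the 24-25 band.
Grid: Level 24-25 × Category 2 = 53-65 months.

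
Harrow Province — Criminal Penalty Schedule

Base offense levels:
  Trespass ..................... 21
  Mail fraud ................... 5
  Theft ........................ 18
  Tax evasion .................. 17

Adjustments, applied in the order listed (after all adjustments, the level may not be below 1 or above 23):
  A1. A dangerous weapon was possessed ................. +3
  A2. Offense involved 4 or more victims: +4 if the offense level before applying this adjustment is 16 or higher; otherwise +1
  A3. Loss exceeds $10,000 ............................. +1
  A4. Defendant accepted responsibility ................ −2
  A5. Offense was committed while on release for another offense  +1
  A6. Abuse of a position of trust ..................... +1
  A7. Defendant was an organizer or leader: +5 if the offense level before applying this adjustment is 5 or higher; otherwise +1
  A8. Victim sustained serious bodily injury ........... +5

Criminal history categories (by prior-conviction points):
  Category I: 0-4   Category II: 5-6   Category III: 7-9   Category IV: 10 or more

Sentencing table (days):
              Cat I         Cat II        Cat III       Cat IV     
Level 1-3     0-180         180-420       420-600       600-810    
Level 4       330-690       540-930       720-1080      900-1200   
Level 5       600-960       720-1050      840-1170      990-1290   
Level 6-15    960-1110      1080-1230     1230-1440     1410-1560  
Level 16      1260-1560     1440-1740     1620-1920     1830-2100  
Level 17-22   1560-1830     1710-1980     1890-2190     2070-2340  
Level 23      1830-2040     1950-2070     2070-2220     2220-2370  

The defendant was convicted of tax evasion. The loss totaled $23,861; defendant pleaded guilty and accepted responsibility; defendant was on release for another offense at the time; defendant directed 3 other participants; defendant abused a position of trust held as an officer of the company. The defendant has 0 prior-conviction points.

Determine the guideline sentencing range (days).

1830-2040 days

Base offense level for tax evasion: 17.
A1 does not apply.
A3 applies: 17 + 1 = 18.
A4 applies: 18 − 2 = 16.
A5 applies: 16 + 1 = 17.
A6 applies: 17 + 1 = 18.
A7 applies (level before this adjustment is 18 ≥ 5, so +5): 18 + 5 = 23.
Final offense level: 23.
Criminal history: 0 prior points → Category I (0-4).
Level 23 falls in the 23 band.
Grid: Level 23 × Category I = 1830-2040 days.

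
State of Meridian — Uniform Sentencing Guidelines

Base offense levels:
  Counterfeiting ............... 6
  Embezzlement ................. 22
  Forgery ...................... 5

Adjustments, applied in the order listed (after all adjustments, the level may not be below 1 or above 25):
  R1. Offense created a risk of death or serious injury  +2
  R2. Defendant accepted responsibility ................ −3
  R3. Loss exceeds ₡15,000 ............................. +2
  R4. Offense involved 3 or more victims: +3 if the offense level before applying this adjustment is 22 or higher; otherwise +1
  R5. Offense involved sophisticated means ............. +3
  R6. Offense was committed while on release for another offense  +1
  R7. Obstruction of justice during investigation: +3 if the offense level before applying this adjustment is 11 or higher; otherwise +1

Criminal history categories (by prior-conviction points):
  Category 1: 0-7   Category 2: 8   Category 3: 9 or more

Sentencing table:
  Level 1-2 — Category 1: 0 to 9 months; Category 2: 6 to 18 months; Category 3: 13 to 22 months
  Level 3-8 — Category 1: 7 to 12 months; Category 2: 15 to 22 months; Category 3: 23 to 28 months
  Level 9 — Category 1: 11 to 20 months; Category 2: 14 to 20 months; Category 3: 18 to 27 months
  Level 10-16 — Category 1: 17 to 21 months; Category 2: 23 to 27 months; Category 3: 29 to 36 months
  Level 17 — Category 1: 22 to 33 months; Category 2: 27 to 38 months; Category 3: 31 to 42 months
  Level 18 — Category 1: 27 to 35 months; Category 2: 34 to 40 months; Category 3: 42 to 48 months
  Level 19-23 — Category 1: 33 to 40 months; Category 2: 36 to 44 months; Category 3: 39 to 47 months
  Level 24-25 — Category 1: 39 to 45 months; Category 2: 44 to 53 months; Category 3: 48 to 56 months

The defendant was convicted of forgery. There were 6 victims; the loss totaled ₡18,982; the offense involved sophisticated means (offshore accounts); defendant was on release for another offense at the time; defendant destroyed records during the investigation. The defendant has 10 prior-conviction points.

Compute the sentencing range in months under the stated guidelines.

Base offense level for forgery: 5.
R1 does not apply.
R3 applies: 5 + 2 = 7.
R4 applies (level before this adjustment is 7 < 22, so +1): 7 + 1 = 8.
R5 applies: 8 + 3 = 11.
R6 applies: 11 + 1 = 12.
R7 applies (level before this adjustment is 12 ≥ 11, so +3): 12 + 3 = 15.
Final offense level: 15.
Criminal history: 10 prior points → Category 3 (9+).
Level 15 falls in the 10-16 band.
Grid: Level 10-16 × Category 3 = 29-36 months.

29-36 months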